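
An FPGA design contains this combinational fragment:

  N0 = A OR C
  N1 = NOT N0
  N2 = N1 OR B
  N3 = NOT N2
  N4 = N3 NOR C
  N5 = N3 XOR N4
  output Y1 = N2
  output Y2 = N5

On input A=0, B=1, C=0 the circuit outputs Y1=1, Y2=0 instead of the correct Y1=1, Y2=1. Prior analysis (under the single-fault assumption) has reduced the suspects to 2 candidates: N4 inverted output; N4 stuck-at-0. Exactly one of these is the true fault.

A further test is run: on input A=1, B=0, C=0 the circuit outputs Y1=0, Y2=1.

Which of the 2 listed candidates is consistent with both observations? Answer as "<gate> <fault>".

Evaluate each candidate on input A=1, B=0, C=0:
  N4 inverted output: N0=1, N1=0, N2=0, N3=1, N4=1 [inverted output], N5=0 → Y1=0, Y2=0 — eliminated
  N4 stuck-at-0: N0=1, N1=0, N2=0, N3=1, N4=0 [stuck-at-0], N5=1 → Y1=0, Y2=1 — matches
Only N4 stuck-at-0 reproduces the observed Y1=0, Y2=1.

N4 stuck-at-0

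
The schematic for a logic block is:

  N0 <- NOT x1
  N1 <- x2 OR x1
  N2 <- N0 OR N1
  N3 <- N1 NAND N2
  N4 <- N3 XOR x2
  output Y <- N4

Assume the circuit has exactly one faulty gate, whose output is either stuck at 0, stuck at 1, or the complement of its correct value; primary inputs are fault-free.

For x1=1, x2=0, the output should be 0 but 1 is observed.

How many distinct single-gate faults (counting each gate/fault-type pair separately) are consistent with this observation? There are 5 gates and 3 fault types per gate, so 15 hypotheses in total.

8

Fault-free: N0=0, N1=1, N2=1, N3=0, N4=0 → 0. Observed 1.
  N0: none of the 3 fault types match ✗
  N1: stuck-at-0, inverted output ✓; others ✗
  N2: stuck-at-0, inverted output ✓; others ✗
  N3: stuck-at-1, inverted output ✓; others ✗
  N4: stuck-at-1, inverted output ✓; others ✗
Consistent faults: {N1 stuck-at-0, N1 inverted output, N2 stuck-at-0, N2 inverted output, N3 stuck-at-1, N3 inverted output, N4 stuck-at-1, N4 inverted output} — 8 in all.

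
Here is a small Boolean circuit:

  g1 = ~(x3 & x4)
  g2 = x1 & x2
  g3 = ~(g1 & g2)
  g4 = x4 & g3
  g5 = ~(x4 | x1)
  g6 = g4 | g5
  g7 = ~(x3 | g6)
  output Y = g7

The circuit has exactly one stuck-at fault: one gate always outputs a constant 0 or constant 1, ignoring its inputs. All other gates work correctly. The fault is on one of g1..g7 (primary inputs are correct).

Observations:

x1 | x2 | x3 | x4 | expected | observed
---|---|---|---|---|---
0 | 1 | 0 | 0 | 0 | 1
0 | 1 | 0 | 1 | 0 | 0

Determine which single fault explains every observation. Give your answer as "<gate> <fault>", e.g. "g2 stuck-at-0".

Fault-free values for test 1 (x1=0, x2=1, x3=0, x4=0): g1=1, g2=0, g3=1, g4=0, g5=1, g6=1, g7=0, giving Y=0. Observed 1.
Test 1: faults giving observed 1 are {g5 stuck-at-0, g6 stuck-at-0, g7 stuck-at-1}.
Test 2 (x1=0, x2=1, x3=0, x4=1): fault-free g1=1, g2=0, g3=1, g4=1, g5=0, g6=1, g7=0 → 0; observed 0. Eliminates g6 stuck-at-0, g7 stuck-at-1.
Only g5 stuck-at-0 is consistent with every test.

g5 stuck-at-0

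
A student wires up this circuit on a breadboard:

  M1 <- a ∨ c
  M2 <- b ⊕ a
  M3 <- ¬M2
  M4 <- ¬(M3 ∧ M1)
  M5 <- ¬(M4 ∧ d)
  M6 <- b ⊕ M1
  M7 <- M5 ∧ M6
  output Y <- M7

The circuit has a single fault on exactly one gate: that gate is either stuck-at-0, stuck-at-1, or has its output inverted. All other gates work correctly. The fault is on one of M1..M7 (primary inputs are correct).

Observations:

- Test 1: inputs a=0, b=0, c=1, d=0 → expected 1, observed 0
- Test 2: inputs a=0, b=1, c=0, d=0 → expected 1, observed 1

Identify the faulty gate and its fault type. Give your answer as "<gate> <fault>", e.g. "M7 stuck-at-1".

M1 stuck-at-0

Fault-free values for test 1 (a=0, b=0, c=1, d=0): M1=1, M2=0, M3=1, M4=0, M5=1, M6=1, M7=1, giving Y=1. Observed 0.
Test 1: faults giving observed 0 are {M1 stuck-at-0, M1 inverted output, M5 stuck-at-0, M5 inverted output, M6 stuck-at-0, M6 inverted output, M7 stuck-at-0, M7 inverted output}.
Test 2 (a=0, b=1, c=0, d=0): fault-free M1=0, M2=1, M3=0, M4=1, M5=1, M6=1, M7=1 → 1; observed 1. Eliminates M1 inverted output, M5 stuck-at-0, M5 inverted output, M6 stuck-at-0, M6 inverted output, M7 stuck-at-0, M7 inverted output.
Only M1 stuck-at-0 is consistent with every test.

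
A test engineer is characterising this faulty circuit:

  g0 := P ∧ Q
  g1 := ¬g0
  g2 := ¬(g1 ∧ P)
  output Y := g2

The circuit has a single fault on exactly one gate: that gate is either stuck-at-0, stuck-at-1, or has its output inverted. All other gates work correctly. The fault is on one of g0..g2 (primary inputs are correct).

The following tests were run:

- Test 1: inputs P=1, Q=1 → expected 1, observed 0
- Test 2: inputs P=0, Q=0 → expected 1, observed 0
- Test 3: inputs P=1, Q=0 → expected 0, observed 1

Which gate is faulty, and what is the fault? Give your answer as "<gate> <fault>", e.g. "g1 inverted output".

Fault-free values for test 1 (P=1, Q=1): g0=1, g1=0, g2=1, giving Y=1. Observed 0.
Test 1: faults giving observed 0 are {g0 stuck-at-0, g0 inverted output, g1 stuck-at-1, g1 inverted output, g2 stuck-at-0, g2 inverted output}.
Test 2 (P=0, Q=0): fault-free g0=0, g1=1, g2=1 → 1; observed 0. Eliminates g0 stuck-at-0, g0 inverted output, g1 stuck-at-1, g1 inverted output.
Test 3 (P=1, Q=0): fault-free g0=0, g1=1, g2=0 → 0; observed 1. Eliminates g2 stuck-at-0.
Only g2 inverted output is consistent with every test.

g2 inverted output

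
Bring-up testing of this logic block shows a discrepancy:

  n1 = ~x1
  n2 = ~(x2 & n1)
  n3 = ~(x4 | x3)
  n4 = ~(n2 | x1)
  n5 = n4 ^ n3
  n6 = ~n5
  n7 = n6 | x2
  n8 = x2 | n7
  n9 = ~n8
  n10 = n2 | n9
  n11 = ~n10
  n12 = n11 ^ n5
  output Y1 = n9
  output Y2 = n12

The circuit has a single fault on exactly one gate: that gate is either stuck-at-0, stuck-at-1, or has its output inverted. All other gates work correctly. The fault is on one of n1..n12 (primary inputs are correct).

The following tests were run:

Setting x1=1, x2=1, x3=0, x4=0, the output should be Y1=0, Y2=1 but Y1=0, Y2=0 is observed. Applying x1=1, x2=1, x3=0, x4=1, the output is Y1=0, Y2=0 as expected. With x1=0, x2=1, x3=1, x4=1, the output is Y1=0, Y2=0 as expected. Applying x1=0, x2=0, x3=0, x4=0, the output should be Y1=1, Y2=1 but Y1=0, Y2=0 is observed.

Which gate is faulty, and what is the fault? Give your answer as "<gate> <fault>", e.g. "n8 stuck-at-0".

Fault-free values for test 1 (x1=1, x2=1, x3=0, x4=0): n1=0, n2=1, n3=1, n4=0, n5=1, n6=0, n7=1, n8=1, n9=0, n10=1, n11=0, n12=1, giving Y1=0, Y2=1. Observed Y1=0, Y2=0.
Test 1: faults giving observed Y1=0, Y2=0 are {n1 stuck-at-1, n1 inverted output, n2 stuck-at-0, n2 inverted output, n3 stuck-at-0, n3 inverted output, n4 stuck-at-1, n4 inverted output, n5 stuck-at-0, n5 inverted output, n10 stuck-at-0, n10 inverted output, n11 stuck-at-1, n11 inverted output, n12 stuck-at-0, n12 inverted output}.
Test 2 (x1=1, x2=1, x3=0, x4=1): fault-free n1=0, n2=1, n3=0, n4=0, n5=0, n6=1, n7=1, n8=1, n9=0, n10=1, n11=0, n12=0 → Y1=0, Y2=0; observed Y1=0, Y2=0. Eliminates n1 stuck-at-1, n1 inverted output, n2 stuck-at-0, n2 inverted output, n3 inverted output, n4 stuck-at-1, n4 inverted output, n5 inverted output, n10 stuck-at-0, n10 inverted output, n11 stuck-at-1, n11 inverted output, n12 inverted output.
Test 3 (x1=0, x2=1, x3=1, x4=1): fault-free n1=1, n2=0, n3=0, n4=1, n5=1, n6=0, n7=1, n8=1, n9=0, n10=0, n11=1, n12=0 → Y1=0, Y2=0; observed Y1=0, Y2=0. Eliminates n5 stuck-at-0.
Test 4 (x1=0, x2=0, x3=0, x4=0): fault-free n1=1, n2=1, n3=1, n4=0, n5=1, n6=0, n7=0, n8=0, n9=1, n10=1, n11=0, n12=1 → Y1=1, Y2=1; observed Y1=0, Y2=0. Eliminates n12 stuck-at-0.
Only n3 stuck-at-0 is consistent with every test.

n3 stuck-at-0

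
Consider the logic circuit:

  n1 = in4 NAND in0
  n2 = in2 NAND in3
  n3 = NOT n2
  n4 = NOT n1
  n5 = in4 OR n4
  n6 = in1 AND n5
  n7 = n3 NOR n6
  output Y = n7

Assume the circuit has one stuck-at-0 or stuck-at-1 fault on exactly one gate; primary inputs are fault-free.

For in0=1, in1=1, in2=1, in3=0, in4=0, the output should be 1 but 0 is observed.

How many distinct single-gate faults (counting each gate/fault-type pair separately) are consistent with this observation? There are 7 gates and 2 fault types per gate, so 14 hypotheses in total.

Fault-free: n1=1, n2=1, n3=0, n4=0, n5=0, n6=0, n7=1 → 1. Observed 0.
  n1 stuck-at-0: output 0 ✓
  n1 stuck-at-1: output 1 ✗
  n2 stuck-at-0: output 0 ✓
  n2 stuck-at-1: output 1 ✗
  n3 stuck-at-0: output 1 ✗
  n3 stuck-at-1: output 0 ✓
  n4 stuck-at-0: output 1 ✗
  n4 stuck-at-1: output 0 ✓
  n5 stuck-at-0: output 1 ✗
  n5 stuck-at-1: output 0 ✓
  n6 stuck-at-0: output 1 ✗
  n6 stuck-at-1: output 0 ✓
  n7 stuck-at-0: output 0 ✓
  n7 stuck-at-1: output 1 ✗
Consistent faults: {n1 stuck-at-0, n2 stuck-at-0, n3 stuck-at-1, n4 stuck-at-1, n5 stuck-at-1, n6 stuck-at-1, n7 stuck-at-0} — 7 in all.

7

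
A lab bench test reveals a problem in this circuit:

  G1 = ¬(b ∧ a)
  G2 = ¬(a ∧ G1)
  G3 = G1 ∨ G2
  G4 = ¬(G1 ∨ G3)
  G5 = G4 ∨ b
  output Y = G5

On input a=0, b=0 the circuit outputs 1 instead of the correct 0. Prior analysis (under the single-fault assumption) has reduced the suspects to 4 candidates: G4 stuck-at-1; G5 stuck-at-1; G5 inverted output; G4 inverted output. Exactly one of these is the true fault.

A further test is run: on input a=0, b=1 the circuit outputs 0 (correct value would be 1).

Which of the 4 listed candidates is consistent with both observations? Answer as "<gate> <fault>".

Evaluate each candidate on input a=0, b=1:
  G4 stuck-at-1: G1=1, G2=1, G3=1, G4=1 [stuck-at-1], G5=1 → 1 — eliminated
  G5 stuck-at-1: G1=1, G2=1, G3=1, G4=0, G5=1 [stuck-at-1] → 1 — eliminated
  G5 inverted output: G1=1, G2=1, G3=1, G4=0, G5=0 [inverted output] → 0 — matches
  G4 inverted output: G1=1, G2=1, G3=1, G4=1 [inverted output], G5=1 → 1 — eliminated
Only G5 inverted output reproduces the observed 0.

G5 inverted output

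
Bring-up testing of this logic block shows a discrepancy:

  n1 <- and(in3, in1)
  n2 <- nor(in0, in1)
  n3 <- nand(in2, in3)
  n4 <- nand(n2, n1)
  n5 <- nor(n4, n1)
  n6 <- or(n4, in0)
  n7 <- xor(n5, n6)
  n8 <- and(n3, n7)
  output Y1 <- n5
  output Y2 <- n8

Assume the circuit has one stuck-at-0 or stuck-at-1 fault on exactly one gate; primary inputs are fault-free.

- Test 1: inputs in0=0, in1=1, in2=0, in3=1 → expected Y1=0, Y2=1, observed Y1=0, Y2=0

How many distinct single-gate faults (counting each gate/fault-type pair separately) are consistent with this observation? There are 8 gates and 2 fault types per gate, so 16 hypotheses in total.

6

Fault-free: n1=1, n2=0, n3=1, n4=1, n5=0, n6=1, n7=1, n8=1 → Y1=0, Y2=1. Observed Y1=0, Y2=0.
  n1: none of the 2 fault types match ✗
  n2: stuck-at-1 ✓; others ✗
  n3: stuck-at-0 ✓; others ✗
  n4: stuck-at-0 ✓; others ✗
  n5: none of the 2 fault types match ✗
  n6: stuck-at-0 ✓; others ✗
  n7: stuck-at-0 ✓; others ✗
  n8: stuck-at-0 ✓; others ✗
Consistent faults: {n2 stuck-at-1, n3 stuck-at-0, n4 stuck-at-0, n6 stuck-at-0, n7 stuck-at-0, n8 stuck-at-0} — 6 in all.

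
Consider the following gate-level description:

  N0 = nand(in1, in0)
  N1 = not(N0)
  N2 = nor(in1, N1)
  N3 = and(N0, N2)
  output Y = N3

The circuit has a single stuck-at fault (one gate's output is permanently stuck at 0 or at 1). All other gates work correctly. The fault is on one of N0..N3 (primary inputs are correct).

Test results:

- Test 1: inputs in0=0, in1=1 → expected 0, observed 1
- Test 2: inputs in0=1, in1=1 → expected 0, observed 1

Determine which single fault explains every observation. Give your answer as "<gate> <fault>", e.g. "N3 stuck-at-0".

N3 stuck-at-1

Fault-free values for test 1 (in0=0, in1=1): N0=1, N1=0, N2=0, N3=0, giving Y=0. Observed 1.
Test 1: faults giving observed 1 are {N2 stuck-at-1, N3 stuck-at-1}.
Test 2 (in0=1, in1=1): fault-free N0=0, N1=1, N2=0, N3=0 → 0; observed 1. Eliminates N2 stuck-at-1.
Only N3 stuck-at-1 is consistent with every test.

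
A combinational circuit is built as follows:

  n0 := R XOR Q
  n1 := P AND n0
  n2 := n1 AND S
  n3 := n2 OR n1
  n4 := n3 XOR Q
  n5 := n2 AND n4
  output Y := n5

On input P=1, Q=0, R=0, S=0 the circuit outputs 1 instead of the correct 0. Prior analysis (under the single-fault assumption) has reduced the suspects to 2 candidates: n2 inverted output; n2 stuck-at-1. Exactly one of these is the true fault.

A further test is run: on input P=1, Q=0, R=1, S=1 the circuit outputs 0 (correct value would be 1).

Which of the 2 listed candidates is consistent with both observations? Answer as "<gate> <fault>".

Evaluate each candidate on input P=1, Q=0, R=1, S=1:
  n2 inverted output: n0=1, n1=1, n2=0 [inverted output], n3=1, n4=1, n5=0 → 0 — matches
  n2 stuck-at-1: n0=1, n1=1, n2=1 [stuck-at-1], n3=1, n4=1, n5=1 → 1 — eliminated
Only n2 inverted output reproduces the observed 0.

n2 inverted output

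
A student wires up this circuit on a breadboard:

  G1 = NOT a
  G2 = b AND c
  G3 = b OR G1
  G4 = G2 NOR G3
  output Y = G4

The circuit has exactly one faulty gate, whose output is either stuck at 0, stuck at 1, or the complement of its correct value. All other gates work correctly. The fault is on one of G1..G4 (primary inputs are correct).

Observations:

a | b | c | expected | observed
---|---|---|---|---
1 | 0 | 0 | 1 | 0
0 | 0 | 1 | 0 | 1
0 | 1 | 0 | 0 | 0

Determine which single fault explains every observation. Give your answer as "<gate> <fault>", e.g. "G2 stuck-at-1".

Fault-free values for test 1 (a=1, b=0, c=0): G1=0, G2=0, G3=0, G4=1, giving Y=1. Observed 0.
Test 1: faults giving observed 0 are {G1 stuck-at-1, G1 inverted output, G2 stuck-at-1, G2 inverted output, G3 stuck-at-1, G3 inverted output, G4 stuck-at-0, G4 inverted output}.
Test 2 (a=0, b=0, c=1): fault-free G1=1, G2=0, G3=1, G4=0 → 0; observed 1. Eliminates G1 stuck-at-1, G2 stuck-at-1, G2 inverted output, G3 stuck-at-1, G4 stuck-at-0.
Test 3 (a=0, b=1, c=0): fault-free G1=1, G2=0, G3=1, G4=0 → 0; observed 0. Eliminates G3 inverted output, G4 inverted output.
Only G1 inverted output is consistent with every test.

G1 inverted output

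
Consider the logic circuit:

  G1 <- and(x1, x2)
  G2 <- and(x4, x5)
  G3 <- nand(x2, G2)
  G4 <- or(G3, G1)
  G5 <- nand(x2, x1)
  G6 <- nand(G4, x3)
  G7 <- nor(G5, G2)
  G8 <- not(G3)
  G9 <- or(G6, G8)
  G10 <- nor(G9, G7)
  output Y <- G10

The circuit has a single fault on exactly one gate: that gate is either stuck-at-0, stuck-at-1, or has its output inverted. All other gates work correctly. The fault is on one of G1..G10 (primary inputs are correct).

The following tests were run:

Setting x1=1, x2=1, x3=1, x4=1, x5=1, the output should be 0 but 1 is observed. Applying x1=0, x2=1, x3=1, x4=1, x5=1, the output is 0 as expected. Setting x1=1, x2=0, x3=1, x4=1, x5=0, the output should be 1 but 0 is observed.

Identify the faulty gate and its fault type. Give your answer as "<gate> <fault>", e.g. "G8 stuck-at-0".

G8 inverted output

Fault-free values for test 1 (x1=1, x2=1, x3=1, x4=1, x5=1): G1=1, G2=1, G3=0, G4=1, G5=0, G6=0, G7=0, G8=1, G9=1, G10=0, giving Y=0. Observed 1.
Test 1: faults giving observed 1 are {G3 stuck-at-1, G3 inverted output, G8 stuck-at-0, G8 inverted output, G9 stuck-at-0, G9 inverted output, G10 stuck-at-1, G10 inverted output}.
Test 2 (x1=0, x2=1, x3=1, x4=1, x5=1): fault-free G1=0, G2=1, G3=0, G4=0, G5=1, G6=1, G7=0, G8=1, G9=1, G10=0 → 0; observed 0. Eliminates G3 stuck-at-1, G3 inverted output, G9 stuck-at-0, G9 inverted output, G10 stuck-at-1, G10 inverted output.
Test 3 (x1=1, x2=0, x3=1, x4=1, x5=0): fault-free G1=0, G2=0, G3=1, G4=1, G5=1, G6=0, G7=0, G8=0, G9=0, G10=1 → 1; observed 0. Eliminates G8 stuck-at-0.
Only G8 inverted output is consistent with every test.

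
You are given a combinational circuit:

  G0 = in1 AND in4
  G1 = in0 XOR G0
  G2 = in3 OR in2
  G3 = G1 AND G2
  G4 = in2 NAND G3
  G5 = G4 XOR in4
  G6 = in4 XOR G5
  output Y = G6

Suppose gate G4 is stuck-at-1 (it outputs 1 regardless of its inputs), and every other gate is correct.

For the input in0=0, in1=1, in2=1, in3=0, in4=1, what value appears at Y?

1

Propagate with G4 forced: G0=1, G1=1, G2=1, G3=1, G4=1 [stuck-at-1], G5=0, G6=1.
So Y = 1. (Without the fault it would be 0.)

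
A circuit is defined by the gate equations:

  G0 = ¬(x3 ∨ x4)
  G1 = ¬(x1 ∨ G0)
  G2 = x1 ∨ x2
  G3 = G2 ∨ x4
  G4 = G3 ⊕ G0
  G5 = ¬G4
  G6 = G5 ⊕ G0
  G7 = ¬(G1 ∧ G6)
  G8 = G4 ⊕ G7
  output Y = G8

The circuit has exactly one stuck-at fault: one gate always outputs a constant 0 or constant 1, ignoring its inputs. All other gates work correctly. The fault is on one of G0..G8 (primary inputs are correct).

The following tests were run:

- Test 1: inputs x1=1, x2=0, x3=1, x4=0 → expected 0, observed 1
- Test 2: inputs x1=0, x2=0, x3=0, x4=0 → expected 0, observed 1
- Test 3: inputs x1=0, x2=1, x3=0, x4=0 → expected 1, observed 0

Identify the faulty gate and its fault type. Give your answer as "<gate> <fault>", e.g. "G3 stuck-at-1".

G7 stuck-at-0

Fault-free values for test 1 (x1=1, x2=0, x3=1, x4=0): G0=0, G1=0, G2=1, G3=1, G4=1, G5=0, G6=0, G7=1, G8=0, giving Y=0. Observed 1.
Test 1: faults giving observed 1 are {G0 stuck-at-1, G2 stuck-at-0, G3 stuck-at-0, G4 stuck-at-0, G7 stuck-at-0, G8 stuck-at-1}.
Test 2 (x1=0, x2=0, x3=0, x4=0): fault-free G0=1, G1=0, G2=0, G3=0, G4=1, G5=0, G6=1, G7=1, G8=0 → 0; observed 1. Eliminates G0 stuck-at-1, G2 stuck-at-0, G3 stuck-at-0.
Test 3 (x1=0, x2=1, x3=0, x4=0): fault-free G0=1, G1=0, G2=1, G3=1, G4=0, G5=1, G6=0, G7=1, G8=1 → 1; observed 0. Eliminates G4 stuck-at-0, G8 stuck-at-1.
Only G7 stuck-at-0 is consistent with every test.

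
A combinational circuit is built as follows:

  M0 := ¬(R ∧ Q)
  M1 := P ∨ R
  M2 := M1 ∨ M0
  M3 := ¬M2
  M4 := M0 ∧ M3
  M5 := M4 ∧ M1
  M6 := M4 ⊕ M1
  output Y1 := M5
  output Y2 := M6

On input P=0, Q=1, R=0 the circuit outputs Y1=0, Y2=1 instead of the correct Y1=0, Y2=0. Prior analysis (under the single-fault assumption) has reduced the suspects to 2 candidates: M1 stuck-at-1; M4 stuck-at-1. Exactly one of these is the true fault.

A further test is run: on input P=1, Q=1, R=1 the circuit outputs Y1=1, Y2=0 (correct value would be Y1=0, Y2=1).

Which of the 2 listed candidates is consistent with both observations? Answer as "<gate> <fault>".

Evaluate each candidate on input P=1, Q=1, R=1:
  M1 stuck-at-1: M0=0, M1=1 [stuck-at-1], M2=1, M3=0, M4=0, M5=0, M6=1 → Y1=0, Y2=1 — eliminated
  M4 stuck-at-1: M0=0, M1=1, M2=1, M3=0, M4=1 [stuck-at-1], M5=1, M6=0 → Y1=1, Y2=0 — matches
Only M4 stuck-at-1 reproduces the observed Y1=1, Y2=0.

M4 stuck-at-1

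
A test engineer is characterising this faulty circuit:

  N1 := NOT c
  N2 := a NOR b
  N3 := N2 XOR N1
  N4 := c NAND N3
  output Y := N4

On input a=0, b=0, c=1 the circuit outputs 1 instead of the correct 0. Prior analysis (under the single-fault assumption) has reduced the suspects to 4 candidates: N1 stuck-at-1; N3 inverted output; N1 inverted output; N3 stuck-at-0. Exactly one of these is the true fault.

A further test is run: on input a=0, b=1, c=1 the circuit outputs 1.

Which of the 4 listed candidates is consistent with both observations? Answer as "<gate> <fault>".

N3 stuck-at-0

Evaluate each candidate on input a=0, b=1, c=1:
  N1 stuck-at-1: N1=1 [stuck-at-1], N2=0, N3=1, N4=0 → 0 — eliminated
  N3 inverted output: N1=0, N2=0, N3=1 [inverted output], N4=0 → 0 — eliminated
  N1 inverted output: N1=1 [inverted output], N2=0, N3=1, N4=0 → 0 — eliminated
  N3 stuck-at-0: N1=0, N2=0, N3=0 [stuck-at-0], N4=1 → 1 — matches
Only N3 stuck-at-0 reproduces the observed 1.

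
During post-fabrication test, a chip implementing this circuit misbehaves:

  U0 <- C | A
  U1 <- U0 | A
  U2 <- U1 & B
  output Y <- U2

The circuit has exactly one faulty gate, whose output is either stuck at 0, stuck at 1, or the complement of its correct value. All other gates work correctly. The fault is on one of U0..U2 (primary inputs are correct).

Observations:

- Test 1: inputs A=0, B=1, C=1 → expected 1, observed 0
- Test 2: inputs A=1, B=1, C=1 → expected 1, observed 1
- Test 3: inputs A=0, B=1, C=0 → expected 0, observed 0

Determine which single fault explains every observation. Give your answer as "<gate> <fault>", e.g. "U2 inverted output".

U0 stuck-at-0

Fault-free values for test 1 (A=0, B=1, C=1): U0=1, U1=1, U2=1, giving Y=1. Observed 0.
Test 1: faults giving observed 0 are {U0 stuck-at-0, U0 inverted output, U1 stuck-at-0, U1 inverted output, U2 stuck-at-0, U2 inverted output}.
Test 2 (A=1, B=1, C=1): fault-free U0=1, U1=1, U2=1 → 1; observed 1. Eliminates U1 stuck-at-0, U1 inverted output, U2 stuck-at-0, U2 inverted output.
Test 3 (A=0, B=1, C=0): fault-free U0=0, U1=0, U2=0 → 0; observed 0. Eliminates U0 inverted output.
Only U0 stuck-at-0 is consistent with every test.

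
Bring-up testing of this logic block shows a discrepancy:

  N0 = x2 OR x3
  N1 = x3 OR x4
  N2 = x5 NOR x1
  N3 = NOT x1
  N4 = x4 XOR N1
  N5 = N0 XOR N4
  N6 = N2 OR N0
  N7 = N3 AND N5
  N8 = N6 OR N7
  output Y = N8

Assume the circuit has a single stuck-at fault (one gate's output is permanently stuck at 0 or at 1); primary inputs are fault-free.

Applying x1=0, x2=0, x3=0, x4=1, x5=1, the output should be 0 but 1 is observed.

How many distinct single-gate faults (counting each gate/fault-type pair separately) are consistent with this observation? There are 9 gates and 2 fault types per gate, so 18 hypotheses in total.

8

Fault-free: N0=0, N1=1, N2=0, N3=1, N4=0, N5=0, N6=0, N7=0, N8=0 → 0. Observed 1.
  N0: stuck-at-1 ✓; others ✗
  N1: stuck-at-0 ✓; others ✗
  N2: stuck-at-1 ✓; others ✗
  N3: none of the 2 fault types match ✗
  N4: stuck-at-1 ✓; others ✗
  N5: stuck-at-1 ✓; others ✗
  N6: stuck-at-1 ✓; others ✗
  N7: stuck-at-1 ✓; others ✗
  N8: stuck-at-1 ✓; others ✗
Consistent faults: {N0 stuck-at-1, N1 stuck-at-0, N2 stuck-at-1, N4 stuck-at-1, N5 stuck-at-1, N6 stuck-at-1, N7 stuck-at-1, N8 stuck-at-1} — 8 in all.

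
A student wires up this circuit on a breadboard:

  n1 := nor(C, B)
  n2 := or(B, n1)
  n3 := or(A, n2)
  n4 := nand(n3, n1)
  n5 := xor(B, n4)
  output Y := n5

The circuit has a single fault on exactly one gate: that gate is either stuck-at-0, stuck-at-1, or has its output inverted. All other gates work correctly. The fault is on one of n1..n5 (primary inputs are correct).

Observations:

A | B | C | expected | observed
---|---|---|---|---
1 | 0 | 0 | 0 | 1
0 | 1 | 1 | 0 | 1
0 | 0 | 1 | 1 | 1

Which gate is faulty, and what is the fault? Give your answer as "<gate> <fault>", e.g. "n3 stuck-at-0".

Fault-free values for test 1 (A=1, B=0, C=0): n1=1, n2=1, n3=1, n4=0, n5=0, giving Y=0. Observed 1.
Test 1: faults giving observed 1 are {n1 stuck-at-0, n1 inverted output, n3 stuck-at-0, n3 inverted output, n4 stuck-at-1, n4 inverted output, n5 stuck-at-1, n5 inverted output}.
Test 2 (A=0, B=1, C=1): fault-free n1=0, n2=1, n3=1, n4=1, n5=0 → 0; observed 1. Eliminates n1 stuck-at-0, n3 stuck-at-0, n3 inverted output, n4 stuck-at-1.
Test 3 (A=0, B=0, C=1): fault-free n1=0, n2=0, n3=0, n4=1, n5=1 → 1; observed 1. Eliminates n1 inverted output, n4 inverted output, n5 inverted output.
Only n5 stuck-at-1 is consistent with every test.

n5 stuck-at-1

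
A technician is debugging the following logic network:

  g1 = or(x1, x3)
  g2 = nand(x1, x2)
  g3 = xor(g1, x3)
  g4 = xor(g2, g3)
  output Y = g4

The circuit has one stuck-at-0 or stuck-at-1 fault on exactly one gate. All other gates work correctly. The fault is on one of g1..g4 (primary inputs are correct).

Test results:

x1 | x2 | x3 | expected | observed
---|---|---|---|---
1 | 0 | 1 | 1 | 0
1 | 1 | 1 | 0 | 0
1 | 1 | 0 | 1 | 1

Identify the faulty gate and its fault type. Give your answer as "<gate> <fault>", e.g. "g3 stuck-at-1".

g2 stuck-at-0

Fault-free values for test 1 (x1=1, x2=0, x3=1): g1=1, g2=1, g3=0, g4=1, giving Y=1. Observed 0.
Test 1: faults giving observed 0 are {g1 stuck-at-0, g2 stuck-at-0, g3 stuck-at-1, g4 stuck-at-0}.
Test 2 (x1=1, x2=1, x3=1): fault-free g1=1, g2=0, g3=0, g4=0 → 0; observed 0. Eliminates g1 stuck-at-0, g3 stuck-at-1.
Test 3 (x1=1, x2=1, x3=0): fault-free g1=1, g2=0, g3=1, g4=1 → 1; observed 1. Eliminates g4 stuck-at-0.
Only g2 stuck-at-0 is consistent with every test.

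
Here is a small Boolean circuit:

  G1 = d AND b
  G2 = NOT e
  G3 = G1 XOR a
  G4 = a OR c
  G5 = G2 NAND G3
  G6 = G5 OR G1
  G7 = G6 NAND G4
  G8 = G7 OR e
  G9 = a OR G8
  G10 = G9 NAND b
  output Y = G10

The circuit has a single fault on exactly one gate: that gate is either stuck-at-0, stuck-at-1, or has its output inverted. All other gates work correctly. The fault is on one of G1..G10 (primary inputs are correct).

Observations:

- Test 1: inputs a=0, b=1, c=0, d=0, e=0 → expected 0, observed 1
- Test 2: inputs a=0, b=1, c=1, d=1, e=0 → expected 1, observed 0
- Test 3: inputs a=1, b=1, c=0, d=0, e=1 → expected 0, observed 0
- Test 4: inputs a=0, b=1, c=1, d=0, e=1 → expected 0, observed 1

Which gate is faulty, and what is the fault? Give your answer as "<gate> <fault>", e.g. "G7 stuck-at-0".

Fault-free values for test 1 (a=0, b=1, c=0, d=0, e=0): G1=0, G2=1, G3=0, G4=0, G5=1, G6=1, G7=1, G8=1, G9=1, G10=0, giving Y=0. Observed 1.
Test 1: faults giving observed 1 are {G4 stuck-at-1, G4 inverted output, G7 stuck-at-0, G7 inverted output, G8 stuck-at-0, G8 inverted output, G9 stuck-at-0, G9 inverted output, G10 stuck-at-1, G10 inverted output}.
Test 2 (a=0, b=1, c=1, d=1, e=0): fault-free G1=1, G2=1, G3=1, G4=1, G5=0, G6=1, G7=0, G8=0, G9=0, G10=1 → 1; observed 0. Eliminates G4 stuck-at-1, G7 stuck-at-0, G8 stuck-at-0, G9 stuck-at-0, G10 stuck-at-1.
Test 3 (a=1, b=1, c=0, d=0, e=1): fault-free G1=0, G2=0, G3=1, G4=1, G5=1, G6=1, G7=0, G8=1, G9=1, G10=0 → 0; observed 0. Eliminates G9 inverted output, G10 inverted output.
Test 4 (a=0, b=1, c=1, d=0, e=1): fault-free G1=0, G2=0, G3=0, G4=1, G5=1, G6=1, G7=0, G8=1, G9=1, G10=0 → 0; observed 1. Eliminates G4 inverted output, G7 inverted output.
Only G8 inverted output is consistent with every test.

G8 inverted output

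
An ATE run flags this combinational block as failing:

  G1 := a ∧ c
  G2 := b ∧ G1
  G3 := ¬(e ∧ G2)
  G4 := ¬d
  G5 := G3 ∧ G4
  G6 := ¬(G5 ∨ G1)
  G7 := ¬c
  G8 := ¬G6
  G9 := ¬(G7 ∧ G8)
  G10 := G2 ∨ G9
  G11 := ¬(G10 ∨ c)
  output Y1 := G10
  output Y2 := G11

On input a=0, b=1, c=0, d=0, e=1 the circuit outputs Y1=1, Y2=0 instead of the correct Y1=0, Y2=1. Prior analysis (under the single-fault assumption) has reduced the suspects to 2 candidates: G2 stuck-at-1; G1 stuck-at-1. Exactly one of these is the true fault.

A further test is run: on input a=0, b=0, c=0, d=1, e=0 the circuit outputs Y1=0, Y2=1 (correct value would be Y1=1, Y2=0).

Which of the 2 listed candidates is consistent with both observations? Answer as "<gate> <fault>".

G1 stuck-at-1

Evaluate each candidate on input a=0, b=0, c=0, d=1, e=0:
  G2 stuck-at-1: G1=0, G2=1 [stuck-at-1], G3=1, G4=0, G5=0, G6=1, G7=1, G8=0, G9=1, G10=1, G11=0 → Y1=1, Y2=0 — eliminated
  G1 stuck-at-1: G1=1 [stuck-at-1], G2=0, G3=1, G4=0, G5=0, G6=0, G7=1, G8=1, G9=0, G10=0, G11=1 → Y1=0, Y2=1 — matches
Only G1 stuck-at-1 reproduces the observed Y1=0, Y2=1.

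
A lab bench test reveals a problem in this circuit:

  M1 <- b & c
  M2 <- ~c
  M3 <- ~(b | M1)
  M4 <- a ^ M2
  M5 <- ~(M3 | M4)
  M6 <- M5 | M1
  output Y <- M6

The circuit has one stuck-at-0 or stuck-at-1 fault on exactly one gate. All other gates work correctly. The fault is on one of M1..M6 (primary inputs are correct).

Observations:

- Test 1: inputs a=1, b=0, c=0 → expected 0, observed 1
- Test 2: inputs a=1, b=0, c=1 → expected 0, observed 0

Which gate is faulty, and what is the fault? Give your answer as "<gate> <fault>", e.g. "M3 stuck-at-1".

Fault-free values for test 1 (a=1, b=0, c=0): M1=0, M2=1, M3=1, M4=0, M5=0, M6=0, giving Y=0. Observed 1.
Test 1: faults giving observed 1 are {M1 stuck-at-1, M3 stuck-at-0, M5 stuck-at-1, M6 stuck-at-1}.
Test 2 (a=1, b=0, c=1): fault-free M1=0, M2=0, M3=1, M4=1, M5=0, M6=0 → 0; observed 0. Eliminates M1 stuck-at-1, M5 stuck-at-1, M6 stuck-at-1.
Only M3 stuck-at-0 is consistent with every test.

M3 stuck-at-0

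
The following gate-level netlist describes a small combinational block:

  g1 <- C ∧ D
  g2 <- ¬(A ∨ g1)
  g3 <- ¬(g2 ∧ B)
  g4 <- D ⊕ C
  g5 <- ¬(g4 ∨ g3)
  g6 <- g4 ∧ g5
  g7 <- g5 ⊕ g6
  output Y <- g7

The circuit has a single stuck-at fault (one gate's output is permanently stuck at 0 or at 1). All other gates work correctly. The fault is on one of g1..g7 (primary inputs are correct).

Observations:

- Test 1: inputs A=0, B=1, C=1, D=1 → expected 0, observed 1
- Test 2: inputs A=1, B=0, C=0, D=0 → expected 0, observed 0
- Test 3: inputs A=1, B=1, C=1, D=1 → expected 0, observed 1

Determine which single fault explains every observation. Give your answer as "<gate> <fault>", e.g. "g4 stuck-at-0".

g2 stuck-at-1

Fault-free values for test 1 (A=0, B=1, C=1, D=1): g1=1, g2=0, g3=1, g4=0, g5=0, g6=0, g7=0, giving Y=0. Observed 1.
Test 1: faults giving observed 1 are {g1 stuck-at-0, g2 stuck-at-1, g3 stuck-at-0, g5 stuck-at-1, g6 stuck-at-1, g7 stuck-at-1}.
Test 2 (A=1, B=0, C=0, D=0): fault-free g1=0, g2=0, g3=1, g4=0, g5=0, g6=0, g7=0 → 0; observed 0. Eliminates g3 stuck-at-0, g5 stuck-at-1, g6 stuck-at-1, g7 stuck-at-1.
Test 3 (A=1, B=1, C=1, D=1): fault-free g1=1, g2=0, g3=1, g4=0, g5=0, g6=0, g7=0 → 0; observed 1. Eliminates g1 stuck-at-0.
Only g2 stuck-at-1 is consistent with every test.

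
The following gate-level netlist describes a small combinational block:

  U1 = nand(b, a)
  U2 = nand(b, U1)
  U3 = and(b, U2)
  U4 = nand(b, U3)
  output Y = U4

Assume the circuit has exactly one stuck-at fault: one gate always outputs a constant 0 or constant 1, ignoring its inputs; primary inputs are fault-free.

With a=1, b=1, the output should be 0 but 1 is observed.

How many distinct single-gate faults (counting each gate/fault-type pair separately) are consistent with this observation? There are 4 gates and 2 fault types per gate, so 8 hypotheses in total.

4

Fault-free: U1=0, U2=1, U3=1, U4=0 → 0. Observed 1.
  U1 stuck-at-0: output 0 ✗
  U1 stuck-at-1: output 1 ✓
  U2 stuck-at-0: output 1 ✓
  U2 stuck-at-1: output 0 ✗
  U3 stuck-at-0: output 1 ✓
  U3 stuck-at-1: output 0 ✗
  U4 stuck-at-0: output 0 ✗
  U4 stuck-at-1: output 1 ✓
Consistent faults: {U1 stuck-at-1, U2 stuck-at-0, U3 stuck-at-0, U4 stuck-at-1} — 4 in all.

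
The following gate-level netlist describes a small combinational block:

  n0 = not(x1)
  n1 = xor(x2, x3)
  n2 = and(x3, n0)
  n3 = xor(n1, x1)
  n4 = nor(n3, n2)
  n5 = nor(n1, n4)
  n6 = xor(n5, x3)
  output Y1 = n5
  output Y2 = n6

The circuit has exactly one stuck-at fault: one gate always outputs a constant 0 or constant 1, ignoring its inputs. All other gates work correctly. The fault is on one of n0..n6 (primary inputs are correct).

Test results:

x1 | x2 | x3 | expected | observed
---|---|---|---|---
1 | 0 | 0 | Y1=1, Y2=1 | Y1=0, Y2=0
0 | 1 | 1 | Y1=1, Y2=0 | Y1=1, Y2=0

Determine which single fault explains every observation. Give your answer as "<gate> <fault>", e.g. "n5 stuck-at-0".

Fault-free values for test 1 (x1=1, x2=0, x3=0): n0=0, n1=0, n2=0, n3=1, n4=0, n5=1, n6=1, giving Y1=1, Y2=1. Observed Y1=0, Y2=0.
Test 1: faults giving observed Y1=0, Y2=0 are {n1 stuck-at-1, n3 stuck-at-0, n4 stuck-at-1, n5 stuck-at-0}.
Test 2 (x1=0, x2=1, x3=1): fault-free n0=1, n1=0, n2=1, n3=0, n4=0, n5=1, n6=0 → Y1=1, Y2=0; observed Y1=1, Y2=0. Eliminates n1 stuck-at-1, n4 stuck-at-1, n5 stuck-at-0.
Only n3 stuck-at-0 is consistent with every test.

n3 stuck-at-0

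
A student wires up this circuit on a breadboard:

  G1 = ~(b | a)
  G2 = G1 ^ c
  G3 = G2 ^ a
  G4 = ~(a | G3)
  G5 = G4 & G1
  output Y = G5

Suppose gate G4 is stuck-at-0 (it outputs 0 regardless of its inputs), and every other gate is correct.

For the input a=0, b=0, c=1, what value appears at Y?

Propagate with G4 forced: G1=1, G2=0, G3=0, G4=0 [stuck-at-0], G5=0.
So Y = 0. (Without the fault it would be 1.)

0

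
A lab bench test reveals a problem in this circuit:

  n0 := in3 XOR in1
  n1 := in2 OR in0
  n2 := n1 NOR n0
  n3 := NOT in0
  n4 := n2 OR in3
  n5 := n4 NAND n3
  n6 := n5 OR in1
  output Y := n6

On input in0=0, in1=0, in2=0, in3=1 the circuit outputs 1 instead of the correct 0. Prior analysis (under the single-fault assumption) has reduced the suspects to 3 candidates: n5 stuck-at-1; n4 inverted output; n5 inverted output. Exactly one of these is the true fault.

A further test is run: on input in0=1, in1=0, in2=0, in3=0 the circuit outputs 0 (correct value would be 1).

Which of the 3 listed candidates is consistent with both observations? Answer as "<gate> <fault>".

n5 inverted output

Evaluate each candidate on input in0=1, in1=0, in2=0, in3=0:
  n5 stuck-at-1: n0=0, n1=1, n2=0, n3=0, n4=0, n5=1 [stuck-at-1], n6=1 → 1 — eliminated
  n4 inverted output: n0=0, n1=1, n2=0, n3=0, n4=1 [inverted output], n5=1, n6=1 → 1 — eliminated
  n5 inverted output: n0=0, n1=1, n2=0, n3=0, n4=0, n5=0 [inverted output], n6=0 → 0 — matches
Only n5 inverted output reproduces the observed 0.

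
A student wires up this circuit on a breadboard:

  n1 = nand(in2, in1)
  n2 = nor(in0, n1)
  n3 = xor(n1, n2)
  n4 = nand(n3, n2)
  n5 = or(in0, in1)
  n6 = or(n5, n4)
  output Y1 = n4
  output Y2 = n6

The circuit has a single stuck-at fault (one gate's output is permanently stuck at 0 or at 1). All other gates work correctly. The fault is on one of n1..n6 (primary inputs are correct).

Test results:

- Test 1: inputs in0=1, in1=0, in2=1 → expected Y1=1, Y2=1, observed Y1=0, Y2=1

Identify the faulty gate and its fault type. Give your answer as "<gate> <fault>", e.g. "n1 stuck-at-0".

Fault-free values for test 1 (in0=1, in1=0, in2=1): n1=1, n2=0, n3=1, n4=1, n5=1, n6=1, giving Y1=1, Y2=1. Observed Y1=0, Y2=1.
Test 1: faults giving observed Y1=0, Y2=1 are {n4 stuck-at-0}.
Only n4 stuck-at-0 is consistent with every test.

n4 stuck-at-0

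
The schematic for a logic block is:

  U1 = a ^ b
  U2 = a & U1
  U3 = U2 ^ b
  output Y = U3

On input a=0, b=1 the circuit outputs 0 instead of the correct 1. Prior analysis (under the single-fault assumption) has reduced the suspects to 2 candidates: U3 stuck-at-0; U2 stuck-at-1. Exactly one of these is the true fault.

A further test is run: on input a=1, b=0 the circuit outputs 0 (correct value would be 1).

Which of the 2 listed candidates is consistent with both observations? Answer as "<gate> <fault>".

U3 stuck-at-0

Evaluate each candidate on input a=1, b=0:
  U3 stuck-at-0: U1=1, U2=1, U3=0 [stuck-at-0] → 0 — matches
  U2 stuck-at-1: U1=1, U2=1 [stuck-at-1], U3=1 → 1 — eliminated
Only U3 stuck-at-0 reproduces the observed 0.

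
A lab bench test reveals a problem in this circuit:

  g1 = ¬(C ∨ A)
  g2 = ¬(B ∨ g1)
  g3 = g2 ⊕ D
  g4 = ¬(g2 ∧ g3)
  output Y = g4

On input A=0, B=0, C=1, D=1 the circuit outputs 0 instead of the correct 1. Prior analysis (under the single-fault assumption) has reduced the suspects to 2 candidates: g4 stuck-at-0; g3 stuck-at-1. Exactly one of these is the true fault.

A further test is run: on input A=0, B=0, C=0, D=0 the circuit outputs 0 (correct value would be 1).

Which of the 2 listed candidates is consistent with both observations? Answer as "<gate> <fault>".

Evaluate each candidate on input A=0, B=0, C=0, D=0:
  g4 stuck-at-0: g1=1, g2=0, g3=0, g4=0 [stuck-at-0] → 0 — matches
  g3 stuck-at-1: g1=1, g2=0, g3=1 [stuck-at-1], g4=1 → 1 — eliminated
Only g4 stuck-at-0 reproduces the observed 0.

g4 stuck-at-0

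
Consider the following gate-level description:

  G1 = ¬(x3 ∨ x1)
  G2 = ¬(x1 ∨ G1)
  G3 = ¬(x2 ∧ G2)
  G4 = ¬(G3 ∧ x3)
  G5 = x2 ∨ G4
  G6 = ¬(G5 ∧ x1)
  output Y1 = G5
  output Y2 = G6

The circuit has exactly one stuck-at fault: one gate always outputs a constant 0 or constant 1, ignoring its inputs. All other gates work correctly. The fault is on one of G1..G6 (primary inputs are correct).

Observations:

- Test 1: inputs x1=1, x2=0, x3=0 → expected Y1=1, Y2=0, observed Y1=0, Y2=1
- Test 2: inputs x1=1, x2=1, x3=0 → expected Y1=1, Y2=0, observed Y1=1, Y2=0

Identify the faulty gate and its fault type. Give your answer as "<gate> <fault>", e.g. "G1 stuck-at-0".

G4 stuck-at-0

Fault-free values for test 1 (x1=1, x2=0, x3=0): G1=0, G2=0, G3=1, G4=1, G5=1, G6=0, giving Y1=1, Y2=0. Observed Y1=0, Y2=1.
Test 1: faults giving observed Y1=0, Y2=1 are {G4 stuck-at-0, G5 stuck-at-0}.
Test 2 (x1=1, x2=1, x3=0): fault-free G1=0, G2=0, G3=1, G4=1, G5=1, G6=0 → Y1=1, Y2=0; observed Y1=1, Y2=0. Eliminates G5 stuck-at-0.
Only G4 stuck-at-0 is consistent with every test.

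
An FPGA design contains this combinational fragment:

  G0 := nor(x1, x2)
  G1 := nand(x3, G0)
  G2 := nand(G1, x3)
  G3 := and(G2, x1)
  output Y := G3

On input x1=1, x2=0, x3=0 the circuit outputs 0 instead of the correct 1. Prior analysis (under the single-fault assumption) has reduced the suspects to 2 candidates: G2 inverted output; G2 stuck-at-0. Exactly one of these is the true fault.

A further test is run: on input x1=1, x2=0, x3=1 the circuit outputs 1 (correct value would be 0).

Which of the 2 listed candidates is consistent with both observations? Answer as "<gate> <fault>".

G2 inverted output

Evaluate each candidate on input x1=1, x2=0, x3=1:
  G2 inverted output: G0=0, G1=1, G2=1 [inverted output], G3=1 → 1 — matches
  G2 stuck-at-0: G0=0, G1=1, G2=0 [stuck-at-0], G3=0 → 0 — eliminated
Only G2 inverted output reproduces the observed 1.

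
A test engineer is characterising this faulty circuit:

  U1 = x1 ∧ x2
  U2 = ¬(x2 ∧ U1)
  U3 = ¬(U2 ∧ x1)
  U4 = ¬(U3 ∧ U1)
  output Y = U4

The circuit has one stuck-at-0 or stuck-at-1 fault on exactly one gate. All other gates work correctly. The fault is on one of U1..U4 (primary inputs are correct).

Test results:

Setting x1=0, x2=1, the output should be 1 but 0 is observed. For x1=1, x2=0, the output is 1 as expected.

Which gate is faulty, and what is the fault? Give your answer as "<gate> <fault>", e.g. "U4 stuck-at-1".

Fault-free values for test 1 (x1=0, x2=1): U1=0, U2=1, U3=1, U4=1, giving Y=1. Observed 0.
Test 1: faults giving observed 0 are {U1 stuck-at-1, U4 stuck-at-0}.
Test 2 (x1=1, x2=0): fault-free U1=0, U2=1, U3=0, U4=1 → 1; observed 1. Eliminates U4 stuck-at-0.
Only U1 stuck-at-1 is consistent with every test.

U1 stuck-at-1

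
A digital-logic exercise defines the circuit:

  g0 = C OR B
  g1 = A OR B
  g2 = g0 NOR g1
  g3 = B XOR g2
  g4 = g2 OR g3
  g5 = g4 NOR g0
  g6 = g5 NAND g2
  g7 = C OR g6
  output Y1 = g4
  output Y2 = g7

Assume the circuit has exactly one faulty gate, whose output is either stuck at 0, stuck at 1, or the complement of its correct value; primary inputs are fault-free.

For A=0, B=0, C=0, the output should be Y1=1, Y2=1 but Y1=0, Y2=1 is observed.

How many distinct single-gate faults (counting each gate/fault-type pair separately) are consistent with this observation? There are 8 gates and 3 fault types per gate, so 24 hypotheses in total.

Fault-free: g0=0, g1=0, g2=1, g3=1, g4=1, g5=0, g6=1, g7=1 → Y1=1, Y2=1. Observed Y1=0, Y2=1.
  g0: stuck-at-1, inverted output ✓; others ✗
  g1: stuck-at-1, inverted output ✓; others ✗
  g2: stuck-at-0, inverted output ✓; others ✗
  g3: none of the 3 fault types match ✗
  g4: none of the 3 fault types match ✗
  g5: none of the 3 fault types match ✗
  g6: none of the 3 fault types match ✗
  g7: none of the 3 fault types match ✗
Consistent faults: {g0 stuck-at-1, g0 inverted output, g1 stuck-at-1, g1 inverted output, g2 stuck-at-0, g2 inverted output} — 6 in all.

6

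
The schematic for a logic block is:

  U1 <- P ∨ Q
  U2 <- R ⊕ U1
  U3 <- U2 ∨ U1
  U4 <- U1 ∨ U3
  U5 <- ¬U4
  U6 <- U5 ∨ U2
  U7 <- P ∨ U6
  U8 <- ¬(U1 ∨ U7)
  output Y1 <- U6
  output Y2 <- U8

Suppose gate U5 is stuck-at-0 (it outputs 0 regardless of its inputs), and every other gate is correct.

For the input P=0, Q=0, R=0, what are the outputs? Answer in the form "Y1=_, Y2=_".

Propagate with U5 forced: U1=0, U2=0, U3=0, U4=0, U5=0 [stuck-at-0], U6=0, U7=0, U8=1.
So the outputs are Y1=0, Y2=1. (Without the fault they would be Y1=1, Y2=0.)

Y1=0, Y2=1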